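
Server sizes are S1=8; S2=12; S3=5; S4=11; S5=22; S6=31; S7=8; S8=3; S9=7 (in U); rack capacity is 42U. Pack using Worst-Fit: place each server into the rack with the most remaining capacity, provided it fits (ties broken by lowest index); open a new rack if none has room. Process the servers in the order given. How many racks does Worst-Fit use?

3

rack 1: place S1 (8U), 34U left
rack 1: place S2 (12U), 22U left
rack 1: place S3 (5U), 17U left
rack 1: place S4 (11U), 6U left
rack 2: place S5 (22U), 20U left
rack 3: place S6 (31U), 11U left
rack 2: place S7 (8U), 12U left
rack 2: place S8 (3U), 9U left
rack 3: place S9 (7U), 4U left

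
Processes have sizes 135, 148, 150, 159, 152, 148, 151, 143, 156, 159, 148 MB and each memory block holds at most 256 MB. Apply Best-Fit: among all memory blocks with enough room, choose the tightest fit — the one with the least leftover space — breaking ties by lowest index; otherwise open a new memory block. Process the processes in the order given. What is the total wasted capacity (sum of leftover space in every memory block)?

135 MB → memory block 1 (remaining 121 MB)
148 MB → memory block 2 (remaining 108 MB)
150 MB → memory block 3 (remaining 106 MB)
159 MB → memory block 4 (remaining 97 MB)
152 MB → memory block 5 (remaining 104 MB)
148 MB → memory block 6 (remaining 108 MB)
151 MB → memory block 7 (remaining 105 MB)
143 MB → memory block 8 (remaining 113 MB)
156 MB → memory block 9 (remaining 100 MB)
159 MB → memory block 10 (remaining 97 MB)
148 MB → memory block 11 (remaining 108 MB)
11 memory blocks × 256 MB = 2816 MB; used 1649 MB; unused 1167 MB.

1167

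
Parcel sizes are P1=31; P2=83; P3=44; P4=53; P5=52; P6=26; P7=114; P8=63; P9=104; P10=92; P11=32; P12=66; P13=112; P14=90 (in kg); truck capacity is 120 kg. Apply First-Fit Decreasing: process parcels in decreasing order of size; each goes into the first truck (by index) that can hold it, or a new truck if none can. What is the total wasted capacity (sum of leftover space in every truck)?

118

Sorted descending: 114, 112, 104, 92, 90, 83, 66, 63, 53, 52, 44, 32, 31, 26.
truck 1: place 114 kg, 6 kg left
truck 2: place 112 kg, 8 kg left
truck 3: place 104 kg, 16 kg left
truck 4: place 92 kg, 28 kg left
truck 5: place 90 kg, 30 kg left
truck 6: place 83 kg, 37 kg left
truck 7: place 66 kg, 54 kg left
truck 8: place 63 kg, 57 kg left
truck 7: place 53 kg, 1 kg left
truck 8: place 52 kg, 5 kg left
truck 9: place 44 kg, 76 kg left
truck 6: place 32 kg, 5 kg left
truck 9: place 31 kg, 45 kg left
truck 4: place 26 kg, 2 kg left
9 trucks × 120 kg = 1080 kg; used 962 kg; unused 118 kg.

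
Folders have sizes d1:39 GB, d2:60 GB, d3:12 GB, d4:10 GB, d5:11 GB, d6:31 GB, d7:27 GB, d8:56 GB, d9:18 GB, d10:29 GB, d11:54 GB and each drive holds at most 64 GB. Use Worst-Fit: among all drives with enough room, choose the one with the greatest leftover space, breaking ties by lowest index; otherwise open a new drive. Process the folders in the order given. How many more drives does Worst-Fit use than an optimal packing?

Worst-Fit: [39,12,10] [60] [11,31] [27,18] [56] [29] [54] → 7 drives.
Total size 347 GB; any packing needs at least ⌈347/64⌉ = 6 drives.
An optimal packing achieves that bound: [60] [56] [54,10] [39,18] [31,29] [27,12,11] → 6 drives.
Excess: 7 − 6 = 1.

1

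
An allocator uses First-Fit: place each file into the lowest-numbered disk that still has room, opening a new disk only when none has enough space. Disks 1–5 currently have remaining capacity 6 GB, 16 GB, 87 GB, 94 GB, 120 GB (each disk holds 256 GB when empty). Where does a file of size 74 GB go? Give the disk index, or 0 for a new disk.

Disks with room: disk 3 (87 GB), disk 4 (94 GB), disk 5 (120 GB).
The first with room is disk 3.

3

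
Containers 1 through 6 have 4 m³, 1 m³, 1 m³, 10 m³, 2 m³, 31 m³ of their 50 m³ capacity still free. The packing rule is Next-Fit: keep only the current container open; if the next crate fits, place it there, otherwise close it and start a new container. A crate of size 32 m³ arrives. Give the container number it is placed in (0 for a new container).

Next-Fit only looks at container 6, which has 31 m³ free.
32 m³ does not fit, so a new container is opened.

0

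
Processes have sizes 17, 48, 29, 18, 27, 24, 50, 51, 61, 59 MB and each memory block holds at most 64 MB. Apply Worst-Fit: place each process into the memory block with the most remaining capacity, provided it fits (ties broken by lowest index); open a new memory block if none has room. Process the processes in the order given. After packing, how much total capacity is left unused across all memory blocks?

Put 17 MB in memory block 1; 47 MB remain.
Put 48 MB in memory block 2; 16 MB remain.
Put 29 MB in memory block 1; 18 MB remain.
Put 18 MB in memory block 1; 0 MB remain.
Put 27 MB in memory block 3; 37 MB remain.
Put 24 MB in memory block 3; 13 MB remain.
Put 50 MB in memory block 4; 14 MB remain.
Put 51 MB in memory block 5; 13 MB remain.
Put 61 MB in memory block 6; 3 MB remain.
Put 59 MB in memory block 7; 5 MB remain.
7 memory blocks × 64 MB = 448 MB; used 384 MB; unused 64 MB.

64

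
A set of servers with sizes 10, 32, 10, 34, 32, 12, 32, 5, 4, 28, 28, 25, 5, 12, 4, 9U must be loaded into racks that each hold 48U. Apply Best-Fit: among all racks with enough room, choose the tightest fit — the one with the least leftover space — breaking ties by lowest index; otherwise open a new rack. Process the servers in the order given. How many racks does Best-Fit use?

10U → rack 1 (remaining 38U)
32U → rack 1 (remaining 6U)
10U → rack 2 (remaining 38U)
34U → rack 2 (remaining 4U)
32U → rack 3 (remaining 16U)
12U → rack 3 (remaining 4U)
32U → rack 4 (remaining 16U)
5U → rack 1 (remaining 1U)
4U → rack 2 (remaining 0U)
28U → rack 5 (remaining 20U)
28U → rack 6 (remaining 20U)
25U → rack 7 (remaining 23U)
5U → rack 4 (remaining 11U)
12U → rack 5 (remaining 8U)
4U → rack 3 (remaining 0U)
9U → rack 4 (remaining 2U)

7 racks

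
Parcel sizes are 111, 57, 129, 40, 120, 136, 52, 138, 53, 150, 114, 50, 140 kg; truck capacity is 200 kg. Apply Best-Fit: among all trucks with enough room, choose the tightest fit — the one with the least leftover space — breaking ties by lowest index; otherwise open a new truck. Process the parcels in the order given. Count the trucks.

111 kg → truck 1 (remaining 89 kg)
57 kg → truck 1 (remaining 32 kg)
129 kg → truck 2 (remaining 71 kg)
40 kg → truck 2 (remaining 31 kg)
120 kg → truck 3 (remaining 80 kg)
136 kg → truck 4 (remaining 64 kg)
52 kg → truck 4 (remaining 12 kg)
138 kg → truck 5 (remaining 62 kg)
53 kg → truck 5 (remaining 9 kg)
150 kg → truck 6 (remaining 50 kg)
114 kg → truck 7 (remaining 86 kg)
50 kg → truck 6 (remaining 0 kg)
140 kg → truck 8 (remaining 60 kg)

8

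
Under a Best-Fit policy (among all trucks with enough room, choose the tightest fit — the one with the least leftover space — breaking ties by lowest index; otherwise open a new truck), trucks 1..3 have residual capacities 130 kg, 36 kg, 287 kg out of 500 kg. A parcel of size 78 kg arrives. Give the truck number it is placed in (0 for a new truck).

Trucks with room: truck 1 (130 kg), truck 3 (287 kg).
Tightest fit is truck 1 with 130 kg free.

1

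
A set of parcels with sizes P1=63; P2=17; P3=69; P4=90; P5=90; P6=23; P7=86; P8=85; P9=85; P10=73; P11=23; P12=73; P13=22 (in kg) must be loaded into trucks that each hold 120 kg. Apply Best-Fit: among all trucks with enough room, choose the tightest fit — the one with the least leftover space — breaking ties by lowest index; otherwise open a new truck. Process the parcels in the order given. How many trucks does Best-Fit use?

truck 1: place P1 (63 kg), 57 kg left
truck 1: place P2 (17 kg), 40 kg left
truck 2: place P3 (69 kg), 51 kg left
truck 3: place P4 (90 kg), 30 kg left
truck 4: place P5 (90 kg), 30 kg left
truck 3: place P6 (23 kg), 7 kg left
truck 5: place P7 (86 kg), 34 kg left
truck 6: place P8 (85 kg), 35 kg left
truck 7: place P9 (85 kg), 35 kg left
truck 8: place P10 (73 kg), 47 kg left
truck 4: place P11 (23 kg), 7 kg left
truck 9: place P12 (73 kg), 47 kg left
truck 5: place P13 (22 kg), 12 kg left

9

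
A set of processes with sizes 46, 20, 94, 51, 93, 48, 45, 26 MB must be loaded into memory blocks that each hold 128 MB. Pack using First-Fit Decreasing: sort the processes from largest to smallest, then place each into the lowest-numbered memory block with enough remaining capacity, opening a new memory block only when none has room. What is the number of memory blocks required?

Sorted descending: 94, 93, 51, 48, 46, 45, 26, 20.
94 MB → memory block 1 (remaining 34 MB)
93 MB → memory block 2 (remaining 35 MB)
51 MB → memory block 3 (remaining 77 MB)
48 MB → memory block 3 (remaining 29 MB)
46 MB → memory block 4 (remaining 82 MB)
45 MB → memory block 4 (remaining 37 MB)
26 MB → memory block 1 (remaining 8 MB)
20 MB → memory block 2 (remaining 15 MB)

4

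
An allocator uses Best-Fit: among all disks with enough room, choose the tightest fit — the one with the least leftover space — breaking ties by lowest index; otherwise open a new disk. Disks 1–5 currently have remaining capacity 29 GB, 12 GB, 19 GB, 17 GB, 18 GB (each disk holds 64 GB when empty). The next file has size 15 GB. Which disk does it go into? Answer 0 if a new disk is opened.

Disks with room: disk 1 (29 GB), disk 3 (19 GB), disk 4 (17 GB), disk 5 (18 GB).
Tightest fit is disk 4 with 17 GB free.

4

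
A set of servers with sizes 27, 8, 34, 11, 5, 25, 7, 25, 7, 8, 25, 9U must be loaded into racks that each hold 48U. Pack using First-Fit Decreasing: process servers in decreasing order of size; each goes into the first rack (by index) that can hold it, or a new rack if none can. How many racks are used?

Sorted descending: 34, 27, 25, 25, 25, 11, 9, 8, 8, 7, 7, 5.
rack 1: place 34U, 14U left
rack 2: place 27U, 21U left
rack 3: place 25U, 23U left
rack 4: place 25U, 23U left
rack 5: place 25U, 23U left
rack 1: place 11U, 3U left
rack 2: place 9U, 12U left
rack 2: place 8U, 4U left
rack 3: place 8U, 15U left
rack 3: place 7U, 8U left
rack 3: place 7U, 1U left
rack 4: place 5U, 18U left

5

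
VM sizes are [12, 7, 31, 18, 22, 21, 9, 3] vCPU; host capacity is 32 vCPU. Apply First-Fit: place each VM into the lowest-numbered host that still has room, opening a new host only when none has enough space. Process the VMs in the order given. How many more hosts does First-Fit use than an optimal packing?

First-Fit: [12,7,9,3] [31] [18] [22] [21] → 5 hosts.
Total size 123 vCPU; any packing needs at least ⌈123/32⌉ = 4 hosts.
An optimal packing achieves that bound: [31] [22,9] [21,7,3] [18,12] → 4 hosts.
Excess: 5 − 4 = 1.

1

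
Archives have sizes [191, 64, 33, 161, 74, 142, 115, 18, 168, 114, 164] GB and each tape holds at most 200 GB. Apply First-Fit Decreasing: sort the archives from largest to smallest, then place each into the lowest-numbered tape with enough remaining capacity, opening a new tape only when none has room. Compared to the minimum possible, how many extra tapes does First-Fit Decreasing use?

0

First-Fit Decreasing: [191] [168,18] [164,33] [161] [142] [115,74] [114,64] → 7 tapes.
Total size 1244 GB; any packing needs at least ⌈1244/200⌉ = 7 tapes.
So 7 is already optimal.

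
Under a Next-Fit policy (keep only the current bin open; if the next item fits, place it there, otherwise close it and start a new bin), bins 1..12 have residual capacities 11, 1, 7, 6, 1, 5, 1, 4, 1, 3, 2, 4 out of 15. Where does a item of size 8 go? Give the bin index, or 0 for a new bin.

0

Next-Fit only looks at bin 12, which has 4 free.
8 does not fit, so a new bin is opened.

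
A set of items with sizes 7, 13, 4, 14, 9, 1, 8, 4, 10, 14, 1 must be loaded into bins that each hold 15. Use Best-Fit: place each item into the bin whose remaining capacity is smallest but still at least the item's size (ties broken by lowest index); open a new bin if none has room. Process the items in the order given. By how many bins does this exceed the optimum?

1

Best-Fit: [7,4,4] [13] [14,1] [9] [8] [10] [14,1] → 7 bins.
Total size 85; any packing needs at least ⌈85/15⌉ = 6 bins.
An optimal packing achieves that bound: [14,1] [14,1] [13] [10,4] [9,4] [8,7] → 6 bins.
Excess: 7 − 6 = 1.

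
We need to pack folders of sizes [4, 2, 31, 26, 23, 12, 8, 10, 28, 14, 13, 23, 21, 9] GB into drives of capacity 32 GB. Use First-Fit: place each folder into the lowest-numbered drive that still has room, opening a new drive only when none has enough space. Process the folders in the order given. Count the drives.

8 drives

drive 1: place 4 GB, 28 GB left
drive 1: place 2 GB, 26 GB left
drive 2: place 31 GB, 1 GB left
drive 1: place 26 GB, 0 GB left
drive 3: place 23 GB, 9 GB left
drive 4: place 12 GB, 20 GB left
drive 3: place 8 GB, 1 GB left
drive 4: place 10 GB, 10 GB left
drive 5: place 28 GB, 4 GB left
drive 6: place 14 GB, 18 GB left
drive 6: place 13 GB, 5 GB left
drive 7: place 23 GB, 9 GB left
drive 8: place 21 GB, 11 GB left
drive 4: place 9 GB, 1 GB left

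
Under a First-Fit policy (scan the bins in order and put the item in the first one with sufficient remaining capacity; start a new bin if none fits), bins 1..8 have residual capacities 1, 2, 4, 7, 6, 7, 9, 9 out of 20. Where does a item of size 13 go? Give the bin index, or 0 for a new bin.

0

No bin has ≥ 13 free, so a new bin is opened.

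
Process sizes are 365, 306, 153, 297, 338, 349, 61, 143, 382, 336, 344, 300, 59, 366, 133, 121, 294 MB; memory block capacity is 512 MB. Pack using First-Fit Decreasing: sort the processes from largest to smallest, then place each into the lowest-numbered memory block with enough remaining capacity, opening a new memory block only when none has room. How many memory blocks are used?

Sorted descending: 382, 366, 365, 349, 344, 338, 336, 306, 300, 297, 294, 153, 143, 133, 121, 61, 59.
382 MB → memory block 1 (remaining 130 MB)
366 MB → memory block 2 (remaining 146 MB)
365 MB → memory block 3 (remaining 147 MB)
349 MB → memory block 4 (remaining 163 MB)
344 MB → memory block 5 (remaining 168 MB)
338 MB → memory block 6 (remaining 174 MB)
336 MB → memory block 7 (remaining 176 MB)
306 MB → memory block 8 (remaining 206 MB)
300 MB → memory block 9 (remaining 212 MB)
297 MB → memory block 10 (remaining 215 MB)
294 MB → memory block 11 (remaining 218 MB)
153 MB → memory block 4 (remaining 10 MB)
143 MB → memory block 2 (remaining 3 MB)
133 MB → memory block 3 (remaining 14 MB)
121 MB → memory block 1 (remaining 9 MB)
61 MB → memory block 5 (remaining 107 MB)
59 MB → memory block 5 (remaining 48 MB)

11 memory blocks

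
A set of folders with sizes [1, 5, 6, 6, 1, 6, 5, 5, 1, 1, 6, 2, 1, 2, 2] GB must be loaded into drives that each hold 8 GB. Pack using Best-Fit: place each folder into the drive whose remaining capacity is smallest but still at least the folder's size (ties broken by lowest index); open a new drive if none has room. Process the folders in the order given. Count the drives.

7

drive 1: place 1 GB, 7 GB left
drive 1: place 5 GB, 2 GB left
drive 2: place 6 GB, 2 GB left
drive 3: place 6 GB, 2 GB left
drive 1: place 1 GB, 1 GB left
drive 4: place 6 GB, 2 GB left
drive 5: place 5 GB, 3 GB left
drive 6: place 5 GB, 3 GB left
drive 1: place 1 GB, 0 GB left
drive 2: place 1 GB, 1 GB left
drive 7: place 6 GB, 2 GB left
drive 3: place 2 GB, 0 GB left
drive 2: place 1 GB, 0 GB left
drive 4: place 2 GB, 0 GB left
drive 7: place 2 GB, 0 GB left
Final drives: [1,5,1,1] [6,1,1] [6,2] [6,2] [5] [5] [6,2].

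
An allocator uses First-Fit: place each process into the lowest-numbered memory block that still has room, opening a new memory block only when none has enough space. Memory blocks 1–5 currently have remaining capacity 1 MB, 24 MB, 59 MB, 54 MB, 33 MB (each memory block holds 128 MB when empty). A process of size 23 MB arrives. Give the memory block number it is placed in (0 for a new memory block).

Memory blocks with room: memory block 2 (24 MB), memory block 3 (59 MB), memory block 4 (54 MB), memory block 5 (33 MB).
The first with room is memory block 2.

2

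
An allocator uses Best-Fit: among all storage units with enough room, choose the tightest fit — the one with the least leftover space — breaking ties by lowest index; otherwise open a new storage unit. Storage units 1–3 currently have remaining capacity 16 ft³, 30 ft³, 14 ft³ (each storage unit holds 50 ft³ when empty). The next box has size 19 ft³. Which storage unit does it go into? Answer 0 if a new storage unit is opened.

2

Storage units with room: storage unit 2 (30 ft³).
Tightest fit is storage unit 2 with 30 ft³ free.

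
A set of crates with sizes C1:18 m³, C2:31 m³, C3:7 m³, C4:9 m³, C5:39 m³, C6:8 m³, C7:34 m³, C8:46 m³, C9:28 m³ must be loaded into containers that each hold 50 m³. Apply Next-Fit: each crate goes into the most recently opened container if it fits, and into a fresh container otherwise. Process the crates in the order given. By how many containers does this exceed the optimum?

1

Next-Fit: [18,31] [7,9] [39,8] [34] [46] [28] → 6 containers.
Total size 220 m³; any packing needs at least ⌈220/50⌉ = 5 containers.
An optimal packing achieves that bound: [46] [39,9] [34,8,7] [31,18] [28] → 5 containers.
Excess: 6 − 5 = 1.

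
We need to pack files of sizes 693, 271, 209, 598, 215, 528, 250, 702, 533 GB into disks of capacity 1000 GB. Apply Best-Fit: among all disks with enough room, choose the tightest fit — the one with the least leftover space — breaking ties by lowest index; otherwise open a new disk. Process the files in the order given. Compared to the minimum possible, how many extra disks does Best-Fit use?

Best-Fit: [693,271] [209,598] [215,528,250] [702] [533] → 5 disks.
5 files exceed 500 GB (half the capacity), and no two of those can share a disk, so at least 5 disks are needed.
So 5 is already optimal.

0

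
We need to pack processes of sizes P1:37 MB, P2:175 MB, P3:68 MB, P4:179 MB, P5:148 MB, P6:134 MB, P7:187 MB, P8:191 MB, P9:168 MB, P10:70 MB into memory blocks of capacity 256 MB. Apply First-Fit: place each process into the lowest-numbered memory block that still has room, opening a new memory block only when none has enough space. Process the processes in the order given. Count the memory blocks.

P1 (37 MB) → memory block 1 (remaining 219 MB)
P2 (175 MB) → memory block 1 (remaining 44 MB)
P3 (68 MB) → memory block 2 (remaining 188 MB)
P4 (179 MB) → memory block 2 (remaining 9 MB)
P5 (148 MB) → memory block 3 (remaining 108 MB)
P6 (134 MB) → memory block 4 (remaining 122 MB)
P7 (187 MB) → memory block 5 (remaining 69 MB)
P8 (191 MB) → memory block 6 (remaining 65 MB)
P9 (168 MB) → memory block 7 (remaining 88 MB)
P10 (70 MB) → memory block 3 (remaining 38 MB)

7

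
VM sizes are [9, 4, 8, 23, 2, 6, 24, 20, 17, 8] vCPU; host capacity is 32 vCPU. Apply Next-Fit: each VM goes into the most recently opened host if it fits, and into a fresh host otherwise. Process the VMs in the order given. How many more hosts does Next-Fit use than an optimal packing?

Next-Fit: [9,4,8] [23,2,6] [24] [20] [17,8] → 5 hosts.
Total size 121 vCPU; any packing needs at least ⌈121/32⌉ = 4 hosts.
An optimal packing achieves that bound: [24,8] [23,9] [20,8,4] [17,6,2] → 4 hosts.
Excess: 5 − 4 = 1.

1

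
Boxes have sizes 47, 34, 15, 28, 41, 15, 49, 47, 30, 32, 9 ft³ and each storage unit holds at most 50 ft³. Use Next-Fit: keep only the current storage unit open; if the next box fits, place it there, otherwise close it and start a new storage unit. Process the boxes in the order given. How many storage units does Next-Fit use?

9

Put 47 ft³ in storage unit 1; 3 ft³ remain.
Put 34 ft³ in storage unit 2; 16 ft³ remain.
Put 15 ft³ in storage unit 2; 1 ft³ remain.
Put 28 ft³ in storage unit 3; 22 ft³ remain.
Put 41 ft³ in storage unit 4; 9 ft³ remain.
Put 15 ft³ in storage unit 5; 35 ft³ remain.
Put 49 ft³ in storage unit 6; 1 ft³ remain.
Put 47 ft³ in storage unit 7; 3 ft³ remain.
Put 30 ft³ in storage unit 8; 20 ft³ remain.
Put 32 ft³ in storage unit 9; 18 ft³ remain.
Put 9 ft³ in storage unit 9; 9 ft³ remain.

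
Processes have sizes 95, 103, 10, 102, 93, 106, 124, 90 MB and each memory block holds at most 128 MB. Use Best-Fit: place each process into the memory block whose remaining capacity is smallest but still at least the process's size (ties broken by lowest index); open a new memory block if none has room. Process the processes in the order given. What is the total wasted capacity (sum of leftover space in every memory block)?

173

Put 95 MB in memory block 1; 33 MB remain.
Put 103 MB in memory block 2; 25 MB remain.
Put 10 MB in memory block 2; 15 MB remain.
Put 102 MB in memory block 3; 26 MB remain.
Put 93 MB in memory block 4; 35 MB remain.
Put 106 MB in memory block 5; 22 MB remain.
Put 124 MB in memory block 6; 4 MB remain.
Put 90 MB in memory block 7; 38 MB remain.
7 memory blocks × 128 MB = 896 MB; used 723 MB; unused 173 MB.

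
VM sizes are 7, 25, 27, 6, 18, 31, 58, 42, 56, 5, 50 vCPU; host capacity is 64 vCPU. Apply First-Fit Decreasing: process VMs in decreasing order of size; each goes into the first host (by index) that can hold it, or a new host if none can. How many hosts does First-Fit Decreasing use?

6

Sorted descending: 58, 56, 50, 42, 31, 27, 25, 18, 7, 6, 5.
58 vCPU → host 1 (remaining 6 vCPU)
56 vCPU → host 2 (remaining 8 vCPU)
50 vCPU → host 3 (remaining 14 vCPU)
42 vCPU → host 4 (remaining 22 vCPU)
31 vCPU → host 5 (remaining 33 vCPU)
27 vCPU → host 5 (remaining 6 vCPU)
25 vCPU → host 6 (remaining 39 vCPU)
18 vCPU → host 4 (remaining 4 vCPU)
7 vCPU → host 2 (remaining 1 vCPU)
6 vCPU → host 1 (remaining 0 vCPU)
5 vCPU → host 3 (remaining 9 vCPU)
Final hosts: [58,6] [56,7] [50,5] [42,18] [31,27] [25].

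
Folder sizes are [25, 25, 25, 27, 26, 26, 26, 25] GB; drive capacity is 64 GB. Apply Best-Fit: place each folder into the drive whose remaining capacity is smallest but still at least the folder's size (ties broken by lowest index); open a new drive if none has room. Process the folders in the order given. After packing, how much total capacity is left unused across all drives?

drive 1: place 25 GB, 39 GB left
drive 1: place 25 GB, 14 GB left
drive 2: place 25 GB, 39 GB left
drive 2: place 27 GB, 12 GB left
drive 3: place 26 GB, 38 GB left
drive 3: place 26 GB, 12 GB left
drive 4: place 26 GB, 38 GB left
drive 4: place 25 GB, 13 GB left
4 drives × 64 GB = 256 GB; used 205 GB; unused 51 GB.

51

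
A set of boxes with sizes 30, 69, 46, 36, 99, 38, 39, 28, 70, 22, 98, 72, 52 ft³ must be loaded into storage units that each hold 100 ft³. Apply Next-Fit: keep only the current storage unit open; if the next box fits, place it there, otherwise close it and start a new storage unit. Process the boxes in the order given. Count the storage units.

storage unit 1: place 30 ft³, 70 ft³ left
storage unit 1: place 69 ft³, 1 ft³ left
storage unit 2: place 46 ft³, 54 ft³ left
storage unit 2: place 36 ft³, 18 ft³ left
storage unit 3: place 99 ft³, 1 ft³ left
storage unit 4: place 38 ft³, 62 ft³ left
storage unit 4: place 39 ft³, 23 ft³ left
storage unit 5: place 28 ft³, 72 ft³ left
storage unit 5: place 70 ft³, 2 ft³ left
storage unit 6: place 22 ft³, 78 ft³ left
storage unit 7: place 98 ft³, 2 ft³ left
storage unit 8: place 72 ft³, 28 ft³ left
storage unit 9: place 52 ft³, 48 ft³ left
Final storage units: [30,69] [46,36] [99] [38,39] [28,70] [22] [98] [72] [52].

9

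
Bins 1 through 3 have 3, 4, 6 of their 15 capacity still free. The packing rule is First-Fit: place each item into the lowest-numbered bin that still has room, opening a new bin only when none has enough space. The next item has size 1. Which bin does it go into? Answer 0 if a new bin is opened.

1

Bins with room: bin 1 (3), bin 2 (4), bin 3 (6).
The first with room is bin 1.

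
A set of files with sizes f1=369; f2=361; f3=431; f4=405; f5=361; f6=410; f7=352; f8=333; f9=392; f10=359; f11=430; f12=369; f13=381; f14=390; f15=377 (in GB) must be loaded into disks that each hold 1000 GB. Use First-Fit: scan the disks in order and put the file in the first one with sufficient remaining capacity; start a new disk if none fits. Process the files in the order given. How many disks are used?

8

Put f1 (369 GB) in disk 1; 631 GB remain.
Put f2 (361 GB) in disk 1; 270 GB remain.
Put f3 (431 GB) in disk 2; 569 GB remain.
Put f4 (405 GB) in disk 2; 164 GB remain.
Put f5 (361 GB) in disk 3; 639 GB remain.
Put f6 (410 GB) in disk 3; 229 GB remain.
Put f7 (352 GB) in disk 4; 648 GB remain.
Put f8 (333 GB) in disk 4; 315 GB remain.
Put f9 (392 GB) in disk 5; 608 GB remain.
Put f10 (359 GB) in disk 5; 249 GB remain.
Put f11 (430 GB) in disk 6; 570 GB remain.
Put f12 (369 GB) in disk 6; 201 GB remain.
Put f13 (381 GB) in disk 7; 619 GB remain.
Put f14 (390 GB) in disk 7; 229 GB remain.
Put f15 (377 GB) in disk 8; 623 GB remain.
Final disks: [369,361] [431,405] [361,410] [352,333] [392,359] [430,369] [381,390] [377].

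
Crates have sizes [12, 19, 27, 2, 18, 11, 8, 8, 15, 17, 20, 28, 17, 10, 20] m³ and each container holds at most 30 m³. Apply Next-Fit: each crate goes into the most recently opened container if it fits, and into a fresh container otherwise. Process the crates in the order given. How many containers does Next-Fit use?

11 containers

container 1: place 12 m³, 18 m³ left
container 2: place 19 m³, 11 m³ left
container 3: place 27 m³, 3 m³ left
container 3: place 2 m³, 1 m³ left
container 4: place 18 m³, 12 m³ left
container 4: place 11 m³, 1 m³ left
container 5: place 8 m³, 22 m³ left
container 5: place 8 m³, 14 m³ left
container 6: place 15 m³, 15 m³ left
container 7: place 17 m³, 13 m³ left
container 8: place 20 m³, 10 m³ left
container 9: place 28 m³, 2 m³ left
container 10: place 17 m³, 13 m³ left
container 10: place 10 m³, 3 m³ left
container 11: place 20 m³, 10 m³ left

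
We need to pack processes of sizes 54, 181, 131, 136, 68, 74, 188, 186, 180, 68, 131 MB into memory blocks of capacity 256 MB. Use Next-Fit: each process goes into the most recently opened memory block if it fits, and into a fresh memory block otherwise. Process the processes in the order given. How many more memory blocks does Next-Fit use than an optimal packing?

Next-Fit: [54,181] [131] [136,68] [74] [188] [186] [180,68] [131] → 8 memory blocks.
7 processes exceed 128 MB (half the capacity), and no two of those can share a memory block, so at least 7 memory blocks are needed.
An optimal packing achieves that bound: [188,68] [186,68] [181,74] [180,54] [136] [131] [131] → 7 memory blocks.
Excess: 8 − 7 = 1.

1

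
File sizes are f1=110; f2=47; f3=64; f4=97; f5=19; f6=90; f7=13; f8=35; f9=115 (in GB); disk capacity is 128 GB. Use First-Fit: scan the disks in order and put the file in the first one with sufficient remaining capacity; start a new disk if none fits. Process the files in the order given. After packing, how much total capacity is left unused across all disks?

Put f1 (110 GB) in disk 1; 18 GB remain.
Put f2 (47 GB) in disk 2; 81 GB remain.
Put f3 (64 GB) in disk 2; 17 GB remain.
Put f4 (97 GB) in disk 3; 31 GB remain.
Put f5 (19 GB) in disk 3; 12 GB remain.
Put f6 (90 GB) in disk 4; 38 GB remain.
Put f7 (13 GB) in disk 1; 5 GB remain.
Put f8 (35 GB) in disk 4; 3 GB remain.
Put f9 (115 GB) in disk 5; 13 GB remain.
5 disks × 128 GB = 640 GB; used 590 GB; unused 50 GB.

50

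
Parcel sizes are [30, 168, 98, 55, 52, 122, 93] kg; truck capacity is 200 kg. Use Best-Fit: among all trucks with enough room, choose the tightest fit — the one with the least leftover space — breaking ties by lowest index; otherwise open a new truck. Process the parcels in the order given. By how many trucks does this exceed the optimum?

0

Best-Fit: [30,168] [98,55] [52,122] [93] → 4 trucks.
Total size 618 kg; any packing needs at least ⌈618/200⌉ = 4 trucks.
So 4 is already optimal.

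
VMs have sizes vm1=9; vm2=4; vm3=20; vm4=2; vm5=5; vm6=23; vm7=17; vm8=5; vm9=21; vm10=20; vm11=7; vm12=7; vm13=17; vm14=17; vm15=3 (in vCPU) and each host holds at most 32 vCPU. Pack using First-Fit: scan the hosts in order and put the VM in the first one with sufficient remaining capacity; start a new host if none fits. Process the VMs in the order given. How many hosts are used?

8 hosts

vm1 (9 vCPU) → host 1 (remaining 23 vCPU)
vm2 (4 vCPU) → host 1 (remaining 19 vCPU)
vm3 (20 vCPU) → host 2 (remaining 12 vCPU)
vm4 (2 vCPU) → host 1 (remaining 17 vCPU)
vm5 (5 vCPU) → host 1 (remaining 12 vCPU)
vm6 (23 vCPU) → host 3 (remaining 9 vCPU)
vm7 (17 vCPU) → host 4 (remaining 15 vCPU)
vm8 (5 vCPU) → host 1 (remaining 7 vCPU)
vm9 (21 vCPU) → host 5 (remaining 11 vCPU)
vm10 (20 vCPU) → host 6 (remaining 12 vCPU)
vm11 (7 vCPU) → host 1 (remaining 0 vCPU)
vm12 (7 vCPU) → host 2 (remaining 5 vCPU)
vm13 (17 vCPU) → host 7 (remaining 15 vCPU)
vm14 (17 vCPU) → host 8 (remaining 15 vCPU)
vm15 (3 vCPU) → host 2 (remaining 2 vCPU)
Final hosts: [9,4,2,5,5,7] [20,7,3] [23] [17] [21] [20] [17] [17].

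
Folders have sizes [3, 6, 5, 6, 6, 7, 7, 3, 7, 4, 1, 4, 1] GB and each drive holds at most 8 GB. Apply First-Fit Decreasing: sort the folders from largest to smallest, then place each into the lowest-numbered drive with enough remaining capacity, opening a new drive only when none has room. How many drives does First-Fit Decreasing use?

Sorted descending: 7, 7, 7, 6, 6, 6, 5, 4, 4, 3, 3, 1, 1.
drive 1: place 7 GB, 1 GB left
drive 2: place 7 GB, 1 GB left
drive 3: place 7 GB, 1 GB left
drive 4: place 6 GB, 2 GB left
drive 5: place 6 GB, 2 GB left
drive 6: place 6 GB, 2 GB left
drive 7: place 5 GB, 3 GB left
drive 8: place 4 GB, 4 GB left
drive 8: place 4 GB, 0 GB left
drive 7: place 3 GB, 0 GB left
drive 9: place 3 GB, 5 GB left
drive 1: place 1 GB, 0 GB left
drive 2: place 1 GB, 0 GB left

9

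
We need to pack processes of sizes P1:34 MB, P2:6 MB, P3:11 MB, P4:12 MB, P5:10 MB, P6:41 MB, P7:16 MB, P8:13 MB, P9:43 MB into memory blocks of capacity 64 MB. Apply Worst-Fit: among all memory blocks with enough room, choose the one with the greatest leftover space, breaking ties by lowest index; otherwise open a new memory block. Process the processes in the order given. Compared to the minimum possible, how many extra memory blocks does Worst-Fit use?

1

Worst-Fit: [34,6,11,12] [10,41] [16,13] [43] → 4 memory blocks.
Total size 186 MB; any packing needs at least ⌈186/64⌉ = 3 memory blocks.
An optimal packing achieves that bound: [43,16] [41,13,10] [34,12,11,6] → 3 memory blocks.
Excess: 4 − 3 = 1.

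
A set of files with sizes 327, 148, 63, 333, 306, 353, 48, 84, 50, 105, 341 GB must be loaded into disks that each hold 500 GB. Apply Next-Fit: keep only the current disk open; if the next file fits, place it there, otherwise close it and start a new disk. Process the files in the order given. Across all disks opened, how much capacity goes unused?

342

Put 327 GB in disk 1; 173 GB remain.
Put 148 GB in disk 1; 25 GB remain.
Put 63 GB in disk 2; 437 GB remain.
Put 333 GB in disk 2; 104 GB remain.
Put 306 GB in disk 3; 194 GB remain.
Put 353 GB in disk 4; 147 GB remain.
Put 48 GB in disk 4; 99 GB remain.
Put 84 GB in disk 4; 15 GB remain.
Put 50 GB in disk 5; 450 GB remain.
Put 105 GB in disk 5; 345 GB remain.
Put 341 GB in disk 5; 4 GB remain.
5 disks × 500 GB = 2500 GB; used 2158 GB; unused 342 GB.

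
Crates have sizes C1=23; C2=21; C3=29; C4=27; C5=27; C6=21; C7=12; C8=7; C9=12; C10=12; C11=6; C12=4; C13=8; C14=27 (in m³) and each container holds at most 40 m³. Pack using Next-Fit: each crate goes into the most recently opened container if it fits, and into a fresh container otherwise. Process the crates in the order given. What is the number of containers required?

8

C1 (23 m³) → container 1 (remaining 17 m³)
C2 (21 m³) → container 2 (remaining 19 m³)
C3 (29 m³) → container 3 (remaining 11 m³)
C4 (27 m³) → container 4 (remaining 13 m³)
C5 (27 m³) → container 5 (remaining 13 m³)
C6 (21 m³) → container 6 (remaining 19 m³)
C7 (12 m³) → container 6 (remaining 7 m³)
C8 (7 m³) → container 6 (remaining 0 m³)
C9 (12 m³) → container 7 (remaining 28 m³)
C10 (12 m³) → container 7 (remaining 16 m³)
C11 (6 m³) → container 7 (remaining 10 m³)
C12 (4 m³) → container 7 (remaining 6 m³)
C13 (8 m³) → container 8 (remaining 32 m³)
C14 (27 m³) → container 8 (remaining 5 m³)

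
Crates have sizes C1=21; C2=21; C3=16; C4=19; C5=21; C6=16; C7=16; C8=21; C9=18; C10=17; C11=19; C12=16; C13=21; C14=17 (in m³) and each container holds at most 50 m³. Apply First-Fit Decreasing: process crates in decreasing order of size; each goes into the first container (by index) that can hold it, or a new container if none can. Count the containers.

6

Sorted descending: 21, 21, 21, 21, 21, 19, 19, 18, 17, 17, 16, 16, 16, 16.
Put 21 m³ in container 1; 29 m³ remain.
Put 21 m³ in container 1; 8 m³ remain.
Put 21 m³ in container 2; 29 m³ remain.
Put 21 m³ in container 2; 8 m³ remain.
Put 21 m³ in container 3; 29 m³ remain.
Put 19 m³ in container 3; 10 m³ remain.
Put 19 m³ in container 4; 31 m³ remain.
Put 18 m³ in container 4; 13 m³ remain.
Put 17 m³ in container 5; 33 m³ remain.
Put 17 m³ in container 5; 16 m³ remain.
Put 16 m³ in container 5; 0 m³ remain.
Put 16 m³ in container 6; 34 m³ remain.
Put 16 m³ in container 6; 18 m³ remain.
Put 16 m³ in container 6; 2 m³ remain.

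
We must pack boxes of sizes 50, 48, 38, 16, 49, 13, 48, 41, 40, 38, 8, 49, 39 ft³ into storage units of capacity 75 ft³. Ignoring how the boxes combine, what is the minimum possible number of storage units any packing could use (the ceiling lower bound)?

7 storage units

Total size = 50 + 48 + 38 + 16 + 49 + 13 + 48 + 41 + 40 + 38 + 8 + 49 + 39 = 477 ft³.
⌈477 / 75⌉ = 7.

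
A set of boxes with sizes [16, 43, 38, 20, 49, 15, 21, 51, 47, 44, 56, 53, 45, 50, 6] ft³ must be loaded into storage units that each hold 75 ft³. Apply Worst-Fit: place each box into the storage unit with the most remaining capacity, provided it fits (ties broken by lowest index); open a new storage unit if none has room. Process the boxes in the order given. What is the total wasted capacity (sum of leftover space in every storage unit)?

storage unit 1: place 16 ft³, 59 ft³ left
storage unit 1: place 43 ft³, 16 ft³ left
storage unit 2: place 38 ft³, 37 ft³ left
storage unit 2: place 20 ft³, 17 ft³ left
storage unit 3: place 49 ft³, 26 ft³ left
storage unit 3: place 15 ft³, 11 ft³ left
storage unit 4: place 21 ft³, 54 ft³ left
storage unit 4: place 51 ft³, 3 ft³ left
storage unit 5: place 47 ft³, 28 ft³ left
storage unit 6: place 44 ft³, 31 ft³ left
storage unit 7: place 56 ft³, 19 ft³ left
storage unit 8: place 53 ft³, 22 ft³ left
storage unit 9: place 45 ft³, 30 ft³ left
storage unit 10: place 50 ft³, 25 ft³ left
storage unit 6: place 6 ft³, 25 ft³ left
10 storage units × 75 ft³ = 750 ft³; used 554 ft³; unused 196 ft³.

196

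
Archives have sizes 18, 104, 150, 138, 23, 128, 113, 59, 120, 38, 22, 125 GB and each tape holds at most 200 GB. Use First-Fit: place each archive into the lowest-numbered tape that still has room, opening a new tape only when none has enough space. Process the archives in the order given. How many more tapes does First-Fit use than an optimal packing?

0

First-Fit: [18,104,23,38] [150,22] [138,59] [128] [113] [120] [125] → 7 tapes.
7 archives exceed 100 GB (half the capacity), and no two of those can share a tape, so at least 7 tapes are needed.
So 7 is already optimal.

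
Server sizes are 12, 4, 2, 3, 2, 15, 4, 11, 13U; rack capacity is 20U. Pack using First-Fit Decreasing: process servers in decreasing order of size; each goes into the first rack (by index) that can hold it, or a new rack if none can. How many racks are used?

Sorted descending: 15, 13, 12, 11, 4, 4, 3, 2, 2.
rack 1: place 15U, 5U left
rack 2: place 13U, 7U left
rack 3: place 12U, 8U left
rack 4: place 11U, 9U left
rack 1: place 4U, 1U left
rack 2: place 4U, 3U left
rack 2: place 3U, 0U left
rack 3: place 2U, 6U left
rack 3: place 2U, 4U left

4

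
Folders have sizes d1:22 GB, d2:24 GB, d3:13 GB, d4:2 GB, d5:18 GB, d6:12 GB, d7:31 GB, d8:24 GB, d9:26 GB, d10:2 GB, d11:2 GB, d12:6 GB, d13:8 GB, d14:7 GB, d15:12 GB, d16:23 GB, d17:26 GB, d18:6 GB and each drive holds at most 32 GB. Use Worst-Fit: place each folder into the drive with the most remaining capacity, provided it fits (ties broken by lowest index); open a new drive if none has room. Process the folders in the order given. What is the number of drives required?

Put d1 (22 GB) in drive 1; 10 GB remain.
Put d2 (24 GB) in drive 2; 8 GB remain.
Put d3 (13 GB) in drive 3; 19 GB remain.
Put d4 (2 GB) in drive 3; 17 GB remain.
Put d5 (18 GB) in drive 4; 14 GB remain.
Put d6 (12 GB) in drive 3; 5 GB remain.
Put d7 (31 GB) in drive 5; 1 GB remain.
Put d8 (24 GB) in drive 6; 8 GB remain.
Put d9 (26 GB) in drive 7; 6 GB remain.
Put d10 (2 GB) in drive 4; 12 GB remain.
Put d11 (2 GB) in drive 4; 10 GB remain.
Put d12 (6 GB) in drive 1; 4 GB remain.
Put d13 (8 GB) in drive 4; 2 GB remain.
Put d14 (7 GB) in drive 2; 1 GB remain.
Put d15 (12 GB) in drive 8; 20 GB remain.
Put d16 (23 GB) in drive 9; 9 GB remain.
Put d17 (26 GB) in drive 10; 6 GB remain.
Put d18 (6 GB) in drive 8; 14 GB remain.
Final drives: [22,6] [24,7] [13,2,12] [18,2,2,8] [31] [24] [26] [12,6] [23] [26].

10 drives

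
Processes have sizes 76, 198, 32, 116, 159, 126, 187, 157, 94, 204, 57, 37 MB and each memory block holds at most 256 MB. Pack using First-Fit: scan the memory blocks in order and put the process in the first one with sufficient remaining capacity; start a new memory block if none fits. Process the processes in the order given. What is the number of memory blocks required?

7

76 MB → memory block 1 (remaining 180 MB)
198 MB → memory block 2 (remaining 58 MB)
32 MB → memory block 1 (remaining 148 MB)
116 MB → memory block 1 (remaining 32 MB)
159 MB → memory block 3 (remaining 97 MB)
126 MB → memory block 4 (remaining 130 MB)
187 MB → memory block 5 (remaining 69 MB)
157 MB → memory block 6 (remaining 99 MB)
94 MB → memory block 3 (remaining 3 MB)
204 MB → memory block 7 (remaining 52 MB)
57 MB → memory block 2 (remaining 1 MB)
37 MB → memory block 4 (remaining 93 MB)
Final memory blocks: [76,32,116] [198,57] [159,94] [126,37] [187] [157] [204].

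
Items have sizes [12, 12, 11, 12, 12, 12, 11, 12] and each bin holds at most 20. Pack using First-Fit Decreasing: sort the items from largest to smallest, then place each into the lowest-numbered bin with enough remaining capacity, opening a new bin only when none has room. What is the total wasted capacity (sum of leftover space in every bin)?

66

Sorted descending: 12, 12, 12, 12, 12, 12, 11, 11.
bin 1: place 12, 8 left
bin 2: place 12, 8 left
bin 3: place 12, 8 left
bin 4: place 12, 8 left
bin 5: place 12, 8 left
bin 6: place 12, 8 left
bin 7: place 11, 9 left
bin 8: place 11, 9 left
8 bins × 20 = 160; used 94; unused 66.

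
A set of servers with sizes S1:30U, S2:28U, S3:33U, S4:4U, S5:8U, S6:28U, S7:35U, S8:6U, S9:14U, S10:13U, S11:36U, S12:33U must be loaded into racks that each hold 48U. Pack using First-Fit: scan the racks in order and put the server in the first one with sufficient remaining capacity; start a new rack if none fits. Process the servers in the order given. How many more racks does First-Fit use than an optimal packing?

0

First-Fit: [30,4,8,6] [28,14] [33,13] [28] [35] [36] [33] → 7 racks.
7 servers exceed 24U (half the capacity), and no two of those can share a rack, so at least 7 racks are needed.
So 7 is already optimal.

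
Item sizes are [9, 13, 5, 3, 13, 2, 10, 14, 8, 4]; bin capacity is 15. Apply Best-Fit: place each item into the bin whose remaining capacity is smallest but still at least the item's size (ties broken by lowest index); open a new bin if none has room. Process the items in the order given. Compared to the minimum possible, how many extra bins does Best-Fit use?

Best-Fit: [9,5] [13,2] [3,10] [13] [14] [8,4] → 6 bins.
Total size 81; any packing needs at least ⌈81/15⌉ = 6 bins.
So 6 is already optimal.

0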